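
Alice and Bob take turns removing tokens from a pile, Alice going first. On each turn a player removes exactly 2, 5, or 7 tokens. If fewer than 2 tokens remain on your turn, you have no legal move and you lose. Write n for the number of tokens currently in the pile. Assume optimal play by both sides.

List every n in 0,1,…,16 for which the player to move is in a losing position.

0, 1, 4, 10, 13, 14

Build the W/L table. Terminal = L. A non-terminal position is W if it has a move to some L; otherwise it is L.
n=0: no move → L
n=1: no move → L
n=2: →0(L), so W
n=3: →1(L), so W
n=4: →2(W) only, which is W, so L
n=5: →0(L), so W
n=6: →4(L), so W
n=7: →0(L), so W
n=8: →1(L), so W
n=9: →4(L), so W
n=10: →8(W), 5(W), 3(W) — all W, so L
n=11: →4(L), so W
n=12: →10(L), so W
n=13: →11(W), 8(W), 6(W) — all W, so L
n=14: →12(W), 9(W), 7(W) — all W, so L
n=15: →13(L), so W
n=16: →14(L), so W
Reading off the rows marked L gives the requested list; there are 6 such values of n.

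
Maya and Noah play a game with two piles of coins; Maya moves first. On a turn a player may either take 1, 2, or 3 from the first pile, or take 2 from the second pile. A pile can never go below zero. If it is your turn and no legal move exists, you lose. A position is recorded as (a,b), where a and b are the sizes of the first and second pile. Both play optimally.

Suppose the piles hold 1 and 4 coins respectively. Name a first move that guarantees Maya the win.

Move to (0,4).

Label each position W (a win for the player to move) or L (a loss). A position with no legal move is L; any other position is W exactly when some move reaches an L, and L when every move reaches a W.
No move ever increases a pile, so every position that can arise here has a ≤ 1 and b ≤ 4; it is enough to label the cells with 0 ≤ a ≤ 1 and 0 ≤ b ≤ 4.
Every move lowers a or b (never raises either), so fill the grid row by row in increasing a, and left to right within a row: each cell's successors are then already labelled.
      b=0  b=1  b=2  b=3  b=4
a=0:    L    L    W    W    L
a=1:    W    W    L    L    W
Cells with no legal move (terminal, hence L): (0,0), (0,1).
The remaining L cells, each justified by listing all of its moves:
(0,4): L (sole option (0,2)(W) is W)
(1,2): L (options (0,2)(W), (1,0)(W) are all W)
(1,3): L (options (0,3)(W), (1,1)(W) are all W)
Every other cell has at least one move into one of the L cells above, so it is W.
From (1,4), the L positions reachable in one move are: (0,4), (1,2). Any move reaching one of these is winning.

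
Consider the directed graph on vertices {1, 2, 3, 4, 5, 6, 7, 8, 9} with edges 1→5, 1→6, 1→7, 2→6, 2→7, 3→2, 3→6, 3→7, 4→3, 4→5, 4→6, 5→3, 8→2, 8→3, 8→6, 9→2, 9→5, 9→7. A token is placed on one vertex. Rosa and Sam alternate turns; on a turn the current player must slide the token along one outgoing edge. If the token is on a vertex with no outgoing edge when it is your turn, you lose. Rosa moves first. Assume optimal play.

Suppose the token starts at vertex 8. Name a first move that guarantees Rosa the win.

Move to 6.

Classify positions by backward induction: terminal positions (no move available) are L. From any other position, the mover wins iff some move reaches an L.
Every edge goes from a vertex to one that appears earlier in the order 6, 7, 2, 3, 5, 1, 4, 9, 8, so processing vertices in that order labels each vertex after all of its successors.
6: no outgoing edge → L
7: no outgoing edge → L
2: reaches L-position 7 → W
3: reaches L-position 7 → W
5: only reaches 3(W), which is W → L
1: reaches L-position 5 → W
4: reaches L-position 5 → W
9: reaches L-position 5 → W
8: reaches L-position 6 → W
From 8, the L positions reachable in one move are: 6.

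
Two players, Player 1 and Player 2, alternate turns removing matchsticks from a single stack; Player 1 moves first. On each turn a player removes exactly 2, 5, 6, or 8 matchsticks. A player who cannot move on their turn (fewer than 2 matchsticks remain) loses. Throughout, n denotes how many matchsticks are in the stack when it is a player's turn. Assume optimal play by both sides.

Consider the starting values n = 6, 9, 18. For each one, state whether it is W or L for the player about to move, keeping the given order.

6: W, 9: W, 18: L

Classify positions by backward induction: terminal positions (no move available) are L. From any other position, the mover wins iff some move reaches an L.
n=0: no move → L
n=1: no move → L
n=2: →0(L), so W
n=3: →1(L), so W
n=4: →2(W) only, which is W, so L
n=5: →0(L), so W
n=6: →4(L), so W
n=7: →1(L), so W
n=8: →0(L), so W
n=9: →4(L), so W
n=10: →4(L), so W
n=11: →9(W), 6(W), 5(W), 3(W) — all W, so L
n=12: →4(L), so W
n=13: →11(L), so W
n=14: →12(W), 9(W), 8(W), 6(W) — all W, so L
n=15: →13(W), 10(W), 9(W), 7(W) — all W, so L
n=16: →14(L), so W
n=17: →15(L), so W
n=18: →16(W), 13(W), 12(W), 10(W) — all W, so L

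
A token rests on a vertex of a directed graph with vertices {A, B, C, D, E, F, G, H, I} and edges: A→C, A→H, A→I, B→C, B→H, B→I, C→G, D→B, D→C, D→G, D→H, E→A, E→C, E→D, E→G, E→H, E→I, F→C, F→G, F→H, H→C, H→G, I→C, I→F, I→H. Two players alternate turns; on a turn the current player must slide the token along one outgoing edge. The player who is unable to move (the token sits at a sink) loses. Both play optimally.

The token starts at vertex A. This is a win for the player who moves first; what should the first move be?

Build the W/L table. Terminal = L. A non-terminal position is W if it has a move to some L; otherwise it is L.
Every edge goes from a vertex to one that appears earlier in the order G, C, H, F, I, B, D, A, E, so processing vertices in that order labels each vertex after all of its successors.
G: no outgoing edge → L
C: reaches L-position G → W
H: reaches L-position G → W
F: reaches L-position G → W
I: only reaches F(W), H(W), C(W), all W → L
B: reaches L-position I → W
D: reaches L-position G → W
A: reaches L-position I → W
E: reaches L-position I → W
From A, the L positions reachable in one move are: I.

Move to I.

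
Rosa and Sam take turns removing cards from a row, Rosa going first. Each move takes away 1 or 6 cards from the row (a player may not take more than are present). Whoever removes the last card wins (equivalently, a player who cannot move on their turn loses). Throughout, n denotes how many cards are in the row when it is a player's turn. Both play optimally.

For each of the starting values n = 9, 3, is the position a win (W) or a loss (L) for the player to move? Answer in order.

9: L, 3: W

Label each position W (a win for the player to move) or L (a loss). A position with no legal move is L; any other position is W exactly when some move reaches an L, and L when every move reaches a W.
n=0: no move → L
n=1: can move to 0, which is L ⇒ W
n=2: the only move is to 1(W), a W ⇒ L
n=3: can move to 2, which is L ⇒ W
n=4: the only move is to 3(W), a W ⇒ L
n=5: can move to 4, which is L ⇒ W
n=6: can move to 0, which is L ⇒ W
n=7: moves to 6(W), 1(W); every one is W ⇒ L
n=8: can move to 7, which is L ⇒ W
n=9: moves to 8(W), 3(W); every one is W ⇒ L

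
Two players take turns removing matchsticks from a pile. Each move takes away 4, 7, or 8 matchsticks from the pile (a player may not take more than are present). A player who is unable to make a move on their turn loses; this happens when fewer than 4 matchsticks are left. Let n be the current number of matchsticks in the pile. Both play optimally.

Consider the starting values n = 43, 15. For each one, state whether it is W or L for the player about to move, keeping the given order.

Build the W/L table. Terminal = L. A non-terminal position is W if it has a move to some L; otherwise it is L.
n=0: no move → L
n=1: no move → L
n=2: no move → L
n=3: no move → L
n=4: can move to 0, which is L ⇒ W
n=5: can move to 1, which is L ⇒ W
n=6: can move to 2, which is L ⇒ W
n=7: can move to 3, which is L ⇒ W
n=8: can move to 1, which is L ⇒ W
n=9: can move to 2, which is L ⇒ W
n=10: can move to 3, which is L ⇒ W
n=11: can move to 3, which is L ⇒ W
n=12: moves to 8(W), 5(W), 4(W); every one is W ⇒ L
n=13: moves to 9(W), 6(W), 5(W); every one is W ⇒ L
n=14: moves to 10(W), 7(W), 6(W); every one is W ⇒ L
n=15: moves to 11(W), 8(W), 7(W); every one is W ⇒ L
n=16: can move to 12, which is L ⇒ W
n=17: can move to 13, which is L ⇒ W
n=18: can move to 14, which is L ⇒ W
n=19: can move to 15, which is L ⇒ W
n=20: can move to 13, which is L ⇒ W
n=21: can move to 14, which is L ⇒ W
n=22: can move to 15, which is L ⇒ W
n=23: can move to 15, which is L ⇒ W
n=24: moves to 20(W), 17(W), 16(W); every one is W ⇒ L
n=25: moves to 21(W), 18(W), 17(W); every one is W ⇒ L
n=26: moves to 22(W), 19(W), 18(W); every one is W ⇒ L
n=27: moves to 23(W), 20(W), 19(W); every one is W ⇒ L
n=28: can move to 24, which is L ⇒ W
n=29: can move to 25, which is L ⇒ W
n=30: can move to 26, which is L ⇒ W
n=31: can move to 27, which is L ⇒ W
n=32: can move to 25, which is L ⇒ W
n=33: can move to 26, which is L ⇒ W
n=34: can move to 27, which is L ⇒ W
n=35: can move to 27, which is L ⇒ W
n=36: moves to 32(W), 29(W), 28(W); every one is W ⇒ L
n=37: moves to 33(W), 30(W), 29(W); every one is W ⇒ L
n=38: moves to 34(W), 31(W), 30(W); every one is W ⇒ L
n=39: moves to 35(W), 32(W), 31(W); every one is W ⇒ L
n=40: can move to 36, which is L ⇒ W
n=41: can move to 37, which is L ⇒ W
n=42: can move to 38, which is L ⇒ W
n=43: can move to 39, which is L ⇒ W

43: W, 15: L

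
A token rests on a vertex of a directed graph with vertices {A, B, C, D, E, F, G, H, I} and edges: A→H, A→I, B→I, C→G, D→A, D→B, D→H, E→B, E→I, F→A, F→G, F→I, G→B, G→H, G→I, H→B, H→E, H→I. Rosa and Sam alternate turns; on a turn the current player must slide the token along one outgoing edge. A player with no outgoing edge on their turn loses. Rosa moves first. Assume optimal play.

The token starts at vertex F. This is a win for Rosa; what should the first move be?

Classify positions by backward induction: terminal positions (no move available) are L. From any other position, the mover wins iff some move reaches an L.
Every edge goes from a vertex to one that appears earlier in the order I, B, E, H, G, A, F, C, D, so processing vertices in that order labels each vertex after all of its successors.
I: no outgoing edge → L
B: →I(L), so W
E: →I(L), so W
H: →I(L), so W
G: →I(L), so W
A: →I(L), so W
F: →I(L), so W
C: →G(W) only, which is W, so L
D: →A(W), H(W), B(W) — all W, so L
From F, the L positions reachable in one move are: I.

Move to I.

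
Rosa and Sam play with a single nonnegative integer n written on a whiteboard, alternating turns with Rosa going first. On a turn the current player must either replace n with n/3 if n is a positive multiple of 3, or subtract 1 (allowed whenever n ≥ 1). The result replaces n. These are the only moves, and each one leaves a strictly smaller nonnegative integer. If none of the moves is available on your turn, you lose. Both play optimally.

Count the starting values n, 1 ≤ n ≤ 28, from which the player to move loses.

13

Compute win/loss labels from the base case upward. A position with no move is L. Any other position is W if it can reach an L in one move, else L.
n=0: no move → L
n=1: can move to 0, which is L ⇒ W
n=2: the only move is to 1(W), a W ⇒ L
n=3: can move to 2, which is L ⇒ W
n=4: the only move is to 3(W), a W ⇒ L
n=5: can move to 4, which is L ⇒ W
n=6: can move to 2, which is L ⇒ W
n=7: the only move is to 6(W), a W ⇒ L
n=8: can move to 7, which is L ⇒ W
n=9: moves to 3(W), 8(W); every one is W ⇒ L
n=10: can move to 9, which is L ⇒ W
n=11: the only move is to 10(W), a W ⇒ L
n=12: can move to 4, which is L ⇒ W
n=13: the only move is to 12(W), a W ⇒ L
n=14: can move to 13, which is L ⇒ W
n=15: moves to 5(W), 14(W); every one is W ⇒ L
n=16: can move to 15, which is L ⇒ W
n=17: the only move is to 16(W), a W ⇒ L
n=18: can move to 17, which is L ⇒ W
n=19: the only move is to 18(W), a W ⇒ L
n=20: can move to 19, which is L ⇒ W
n=21: can move to 7, which is L ⇒ W
n=22: the only move is to 21(W), a W ⇒ L
n=23: can move to 22, which is L ⇒ W
n=24: moves to 8(W), 23(W); every one is W ⇒ L
n=25: can move to 24, which is L ⇒ W
n=26: the only move is to 25(W), a W ⇒ L
n=27: can move to 9, which is L ⇒ W
n=28: the only move is to 27(W), a W ⇒ L
L entries with 1 ≤ n ≤ 28 (n=0 is outside the asked range and is not counted): n = 2, 4, 7, 9, 11, 13, 15, 17, 19, 22, 24, 26, 28; that makes 13.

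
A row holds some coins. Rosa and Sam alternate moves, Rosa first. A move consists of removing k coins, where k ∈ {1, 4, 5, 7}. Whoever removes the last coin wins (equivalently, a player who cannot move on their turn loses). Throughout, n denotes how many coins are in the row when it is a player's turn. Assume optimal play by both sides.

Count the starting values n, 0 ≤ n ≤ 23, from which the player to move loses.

Work bottom-up. With no move the player to move loses. Otherwise the position is W if at least one move leads to an L position for the opponent, and L if every move leads to a W.
n=0: no move → L
n=1: can move to 0, which is L ⇒ W
n=2: the only move is to 1(W), a W ⇒ L
n=3: can move to 2, which is L ⇒ W
n=4: can move to 0, which is L ⇒ W
n=5: can move to 0, which is L ⇒ W
n=6: can move to 2, which is L ⇒ W
n=7: can move to 2, which is L ⇒ W
n=8: moves to 7(W), 4(W), 3(W), 1(W); every one is W ⇒ L
n=9: can move to 8, which is L ⇒ W
n=10: moves to 9(W), 6(W), 5(W), 3(W); every one is W ⇒ L
n=11: can move to 10, which is L ⇒ W
n=12: can move to 8, which is L ⇒ W
n=13: can move to 8, which is L ⇒ W
n=14: can move to 10, which is L ⇒ W
n=15: can move to 10, which is L ⇒ W
n=16: moves to 15(W), 12(W), 11(W), 9(W); every one is W ⇒ L
n=17: can move to 16, which is L ⇒ W
n=18: moves to 17(W), 14(W), 13(W), 11(W); every one is W ⇒ L
n=19: can move to 18, which is L ⇒ W
n=20: can move to 16, which is L ⇒ W
n=21: can move to 16, which is L ⇒ W
n=22: can move to 18, which is L ⇒ W
n=23: can move to 18, which is L ⇒ W
L entries with 0 ≤ n ≤ 23: n = 0, 2, 8, 10, 16, 18; that makes 6.

6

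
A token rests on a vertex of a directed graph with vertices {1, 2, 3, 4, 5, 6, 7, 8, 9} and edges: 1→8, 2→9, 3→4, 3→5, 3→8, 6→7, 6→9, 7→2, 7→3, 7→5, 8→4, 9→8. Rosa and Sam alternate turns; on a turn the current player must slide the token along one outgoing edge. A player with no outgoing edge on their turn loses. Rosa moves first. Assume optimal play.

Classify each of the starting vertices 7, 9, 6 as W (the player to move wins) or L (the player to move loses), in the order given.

Use the standard recursion: the mover loses at a terminal position; elsewhere, the mover wins exactly when some move hands the opponent an L position.
Every edge goes from a vertex to one that appears earlier in the order 4, 5, 8, 3, 9, 1, 2, 7, 6, so processing vertices in that order labels each vertex after all of its successors.
4: no outgoing edge → L
5: no outgoing edge → L
8: reaches L-position 4 → W
3: reaches L-position 5 → W
9: only reaches 8(W), which is W → L
1: only reaches 8(W), which is W → L
2: reaches L-position 9 → W
7: reaches L-position 5 → W
6: reaches L-position 9 → W

7: W, 9: L, 6: W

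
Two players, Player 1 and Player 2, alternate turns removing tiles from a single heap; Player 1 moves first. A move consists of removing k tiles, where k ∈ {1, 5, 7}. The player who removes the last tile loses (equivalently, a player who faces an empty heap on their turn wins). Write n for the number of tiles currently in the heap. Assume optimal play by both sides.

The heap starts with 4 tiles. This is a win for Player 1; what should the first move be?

Label each position W (a win for the player to move) or L (a loss). A position with no legal move is W; any other position is W exactly when some move reaches an L, and L when every move reaches a W.
n=0: no move; the opponent has just taken the last tile and therefore loses → W
n=1: L (sole option 0(W) is W)
n=2: W (go to 1, an L position)
n=3: L (sole option 2(W) is W)
n=4: W (go to 3, an L position)
From 4, the L positions reachable in one move are: 3.

Remove 1, leaving 3.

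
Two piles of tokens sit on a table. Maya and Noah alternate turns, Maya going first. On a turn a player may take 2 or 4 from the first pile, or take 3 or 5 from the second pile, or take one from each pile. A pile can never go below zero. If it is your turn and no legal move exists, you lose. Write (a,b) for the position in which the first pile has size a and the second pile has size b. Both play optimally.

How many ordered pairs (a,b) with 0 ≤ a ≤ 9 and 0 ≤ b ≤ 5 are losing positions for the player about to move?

Compute win/loss labels from the base case upward. A position with no move is L. Any other position is W if it can reach an L in one move, else L.
Every move lowers a or b (never raises either), so fill the grid row by row in increasing a, and left to right within a row: each cell's successors are then already labelled.
      b=0  b=1  b=2  b=3  b=4  b=5
a=0:    L    L    L    W    W    W
a=1:    L    W    W    W    L    W
a=2:    W    W    W    L    L    W
a=3:    W    L    L    L    W    W
a=4:    W    W    W    W    W    L
a=5:    W    W    W    W    W    L
a=6:    L    L    L    W    W    W
a=7:    L    W    W    W    L    W
a=8:    W    W    W    L    L    W
a=9:    W    L    L    L    W    W
Cells with no legal move (terminal, hence L): (0,0), (0,1), (0,2), (1,0).
The remaining L cells, each justified by listing all of its moves:
(1,4): L (options (1,1)(W), (0,3)(W) are all W)
(2,3): L (options (0,3)(W), (2,0)(W), (1,2)(W) are all W)
(2,4): L (options (0,4)(W), (2,1)(W), (1,3)(W) are all W)
(3,1): L (options (1,1)(W), (2,0)(W) are all W)
(3,2): L (options (1,2)(W), (2,1)(W) are all W)
(3,3): L (options (1,3)(W), (3,0)(W), (2,2)(W) are all W)
(4,5): L (options (2,5)(W), (0,5)(W), (4,2)(W), (4,0)(W), (3,4)(W) are all W)
(5,5): L (options (3,5)(W), (1,5)(W), (5,2)(W), (5,0)(W), (4,4)(W) are all W)
(6,0): L (options (4,0)(W), (2,0)(W) are all W)
(6,1): L (options (4,1)(W), (2,1)(W), (5,0)(W) are all W)
(6,2): L (options (4,2)(W), (2,2)(W), (5,1)(W) are all W)
(7,0): L (options (5,0)(W), (3,0)(W) are all W)
(7,4): L (options (5,4)(W), (3,4)(W), (7,1)(W), (6,3)(W) are all W)
(8,3): L (options (6,3)(W), (4,3)(W), (8,0)(W), (7,2)(W) are all W)
(8,4): L (options (6,4)(W), (4,4)(W), (8,1)(W), (7,3)(W) are all W)
(9,1): L (options (7,1)(W), (5,1)(W), (8,0)(W) are all W)
(9,2): L (options (7,2)(W), (5,2)(W), (8,1)(W) are all W)
(9,3): L (options (7,3)(W), (5,3)(W), (9,0)(W), (8,2)(W) are all W)
Every other cell has at least one move into one of the L cells above, so it is W.
L cells per row: a=0: 3, a=1: 2, a=2: 2, a=3: 3, a=4: 1, a=5: 1, a=6: 3, a=7: 2, a=8: 2, a=9: 3; total 22.

22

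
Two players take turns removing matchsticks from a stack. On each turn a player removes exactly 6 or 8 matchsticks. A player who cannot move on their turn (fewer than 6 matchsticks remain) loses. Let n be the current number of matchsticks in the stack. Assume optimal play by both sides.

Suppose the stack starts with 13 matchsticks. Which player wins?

Classify positions by backward induction: terminal positions (no move available) are L. From any other position, the mover wins iff some move reaches an L.
n=0: no move → L
n=1: no move → L
n=2: no move → L
n=3: no move → L
n=4: no move → L
n=5: no move → L
n=6: reaches L-position 0 → W
n=7: reaches L-position 1 → W
n=8: reaches L-position 2 → W
n=9: reaches L-position 3 → W
n=10: reaches L-position 4 → W
n=11: reaches L-position 5 → W
n=12: reaches L-position 4 → W
n=13: reaches L-position 5 → W
From 13 the player to move can remove 8, leaving 5, reaching an L position.

The first player wins.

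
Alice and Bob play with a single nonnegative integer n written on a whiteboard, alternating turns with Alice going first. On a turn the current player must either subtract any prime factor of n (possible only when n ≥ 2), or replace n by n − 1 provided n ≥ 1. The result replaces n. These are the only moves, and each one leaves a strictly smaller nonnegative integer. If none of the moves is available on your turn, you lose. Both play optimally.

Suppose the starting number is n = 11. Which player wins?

Label each position W (a win for the player to move) or L (a loss). A position with no legal move is L; any other position is W exactly when some move reaches an L, and L when every move reaches a W.
n=0: no move → L
n=1: W (go to 0, an L position)
n=2: W (go to 0, an L position)
n=3: W (go to 0, an L position)
n=4: L (options 2(W), 3(W) are all W)
n=5: W (go to 0, an L position)
n=6: W (go to 4, an L position)
n=7: W (go to 0, an L position)
n=8: L (options 6(W), 7(W) are all W)
n=9: W (go to 8, an L position)
n=10: W (go to 8, an L position)
n=11: W (go to 0, an L position)
The starting position 11 is W: Alice should move to 0, handing over an L position.

Alice wins.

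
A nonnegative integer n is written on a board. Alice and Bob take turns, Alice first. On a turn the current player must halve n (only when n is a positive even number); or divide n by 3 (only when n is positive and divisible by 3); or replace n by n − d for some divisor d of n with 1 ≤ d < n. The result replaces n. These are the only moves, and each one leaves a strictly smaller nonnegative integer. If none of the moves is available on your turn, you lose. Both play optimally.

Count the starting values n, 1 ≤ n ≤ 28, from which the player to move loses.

Classify positions by backward induction: terminal positions (no move available) are L. From any other position, the mover wins iff some move reaches an L.
n=0: no move → L
n=1: no move → L
n=2: can move to 1, which is L ⇒ W
n=3: can move to 1, which is L ⇒ W
n=4: moves to 2(W), 3(W); every one is W ⇒ L
n=5: can move to 4, which is L ⇒ W
n=6: can move to 4, which is L ⇒ W
n=7: the only move is to 6(W), a W ⇒ L
n=8: can move to 4, which is L ⇒ W
n=9: moves to 3(W), 6(W), 8(W); every one is W ⇒ L
n=10: can move to 9, which is L ⇒ W
n=11: the only move is to 10(W), a W ⇒ L
n=12: can move to 4, which is L ⇒ W
n=13: the only move is to 12(W), a W ⇒ L
n=14: can move to 7, which is L ⇒ W
n=15: moves to 5(W), 10(W), 12(W), 14(W); every one is W ⇒ L
n=16: can move to 15, which is L ⇒ W
n=17: the only move is to 16(W), a W ⇒ L
n=18: can move to 9, which is L ⇒ W
n=19: the only move is to 18(W), a W ⇒ L
n=20: can move to 15, which is L ⇒ W
n=21: can move to 7, which is L ⇒ W
n=22: can move to 11, which is L ⇒ W
n=23: the only move is to 22(W), a W ⇒ L
n=24: can move to 23, which is L ⇒ W
n=25: moves to 20(W), 24(W); every one is W ⇒ L
n=26: can move to 13, which is L ⇒ W
n=27: can move to 9, which is L ⇒ W
n=28: moves to 14(W), 21(W), 24(W), 26(W), 27(W); every one is W ⇒ L
L entries with 1 ≤ n ≤ 28 (n=0 is outside the asked range and is not counted): n = 1, 4, 7, 9, 11, 13, 15, 17, 19, 23, 25, 28; that makes 12.

12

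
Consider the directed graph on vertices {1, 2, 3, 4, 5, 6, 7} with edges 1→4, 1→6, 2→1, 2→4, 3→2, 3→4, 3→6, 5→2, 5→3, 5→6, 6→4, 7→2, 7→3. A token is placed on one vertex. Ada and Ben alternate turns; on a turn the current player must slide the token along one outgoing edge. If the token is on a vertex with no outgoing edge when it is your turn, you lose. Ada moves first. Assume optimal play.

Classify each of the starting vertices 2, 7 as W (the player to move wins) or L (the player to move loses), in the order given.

Work bottom-up. With no move the player to move loses. Otherwise the position is W if at least one move leads to an L position for the opponent, and L if every move leads to a W.
Every edge goes from a vertex to one that appears earlier in the order 4, 6, 1, 2, 3, 5, 7, so processing vertices in that order labels each vertex after all of its successors.
4: no outgoing edge → L
6: reaches L-position 4 → W
1: reaches L-position 4 → W
2: reaches L-position 4 → W
3: reaches L-position 4 → W
5: only reaches 3(W), 2(W), 6(W), all W → L
7: only reaches 3(W), 2(W), all W → L

2: W, 7: L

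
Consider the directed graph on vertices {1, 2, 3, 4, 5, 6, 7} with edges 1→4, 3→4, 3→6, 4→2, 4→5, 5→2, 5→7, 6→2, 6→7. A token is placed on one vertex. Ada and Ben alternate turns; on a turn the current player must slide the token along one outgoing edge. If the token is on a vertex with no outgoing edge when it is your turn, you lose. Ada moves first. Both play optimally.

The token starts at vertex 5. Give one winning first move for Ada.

Classify positions by backward induction: terminal positions (no move available) are L. From any other position, the mover wins iff some move reaches an L.
Every edge goes from a vertex to one that appears earlier in the order 2, 7, 5, 4, 1, 6, 3, so processing vertices in that order labels each vertex after all of its successors.
2: no outgoing edge → L
7: no outgoing edge → L
5: W (go to 7, an L position)
4: W (go to 2, an L position)
1: L (sole option 4(W) is W)
6: W (go to 7, an L position)
3: L (options 6(W), 4(W) are all W)
From 5, the L positions reachable in one move are: 7, 2. Any move reaching one of these is winning.

Move to 7.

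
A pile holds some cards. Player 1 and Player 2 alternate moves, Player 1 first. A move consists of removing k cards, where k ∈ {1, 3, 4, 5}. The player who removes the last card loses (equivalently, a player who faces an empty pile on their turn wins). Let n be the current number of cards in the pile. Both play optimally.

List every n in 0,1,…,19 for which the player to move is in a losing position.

Build the W/L table. Terminal = W. A non-terminal position is W if it has a move to some L; otherwise it is L.
n=0: no move; the opponent has just taken the last card and therefore loses → W
n=1: only reaches 0(W), which is W → L
n=2: reaches L-position 1 → W
n=3: only reaches 2(W), 0(W), all W → L
n=4: reaches L-position 3 → W
n=5: reaches L-position 1 → W
n=6: reaches L-position 3 → W
n=7: reaches L-position 3 → W
n=8: reaches L-position 3 → W
n=9: only reaches 8(W), 6(W), 5(W), 4(W), all W → L
n=10: reaches L-position 9 → W
n=11: only reaches 10(W), 8(W), 7(W), 6(W), all W → L
n=12: reaches L-position 11 → W
n=13: reaches L-position 9 → W
n=14: reaches L-position 11 → W
n=15: reaches L-position 11 → W
n=16: reaches L-position 11 → W
n=17: only reaches 16(W), 14(W), 13(W), 12(W), all W → L
n=18: reaches L-position 17 → W
n=19: only reaches 18(W), 16(W), 15(W), 14(W), all W → L
Reading off the rows marked L gives the requested list; there are 6 such values of n.

1, 3, 9, 11, 17, 19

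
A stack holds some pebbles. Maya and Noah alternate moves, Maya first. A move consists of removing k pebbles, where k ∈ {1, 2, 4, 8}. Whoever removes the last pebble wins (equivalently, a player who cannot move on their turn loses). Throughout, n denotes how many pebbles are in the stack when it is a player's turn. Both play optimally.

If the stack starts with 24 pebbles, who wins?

Noah wins.

Label each position W (a win for the player to move) or L (a loss). A position with no legal move is L; any other position is W exactly when some move reaches an L, and L when every move reaches a W.
n=0: no move → L
n=1: can move to 0, which is L ⇒ W
n=2: can move to 0, which is L ⇒ W
n=3: moves to 2(W), 1(W); every one is W ⇒ L
n=4: can move to 3, which is L ⇒ W
n=5: can move to 3, which is L ⇒ W
n=6: moves to 5(W), 4(W), 2(W); every one is W ⇒ L
n=7: can move to 6, which is L ⇒ W
n=8: can move to 6, which is L ⇒ W
n=9: moves to 8(W), 7(W), 5(W), 1(W); every one is W ⇒ L
n=10: can move to 9, which is L ⇒ W
n=11: can move to 9, which is L ⇒ W
n=12: moves to 11(W), 10(W), 8(W), 4(W); every one is W ⇒ L
n=13: can move to 12, which is L ⇒ W
n=14: can move to 12, which is L ⇒ W
n=15: moves to 14(W), 13(W), 11(W), 7(W); every one is W ⇒ L
n=16: can move to 15, which is L ⇒ W
n=17: can move to 15, which is L ⇒ W
n=18: moves to 17(W), 16(W), 14(W), 10(W); every one is W ⇒ L
n=19: can move to 18, which is L ⇒ W
n=20: can move to 18, which is L ⇒ W
n=21: moves to 20(W), 19(W), 17(W), 13(W); every one is W ⇒ L
n=22: can move to 21, which is L ⇒ W
n=23: can move to 21, which is L ⇒ W
n=24: moves to 23(W), 22(W), 20(W), 16(W); every one is W ⇒ L
The starting position 24 is L: whatever Maya does, the opponent receives a W position.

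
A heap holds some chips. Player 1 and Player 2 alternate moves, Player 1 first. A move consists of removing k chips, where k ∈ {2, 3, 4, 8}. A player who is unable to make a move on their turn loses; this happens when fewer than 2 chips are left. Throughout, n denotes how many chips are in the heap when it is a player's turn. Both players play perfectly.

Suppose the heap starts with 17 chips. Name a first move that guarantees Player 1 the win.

Label each position W (a win for the player to move) or L (a loss). A position with no legal move is L; any other position is W exactly when some move reaches an L, and L when every move reaches a W.
n=0: no move → L
n=1: no move → L
n=2: can move to 0, which is L ⇒ W
n=3: can move to 1, which is L ⇒ W
n=4: can move to 1, which is L ⇒ W
n=5: can move to 1, which is L ⇒ W
n=6: moves to 4(W), 3(W), 2(W); every one is W ⇒ L
n=7: moves to 5(W), 4(W), 3(W); every one is W ⇒ L
n=8: can move to 6, which is L ⇒ W
n=9: can move to 7, which is L ⇒ W
n=10: can move to 7, which is L ⇒ W
n=11: can move to 7, which is L ⇒ W
n=12: moves to 10(W), 9(W), 8(W), 4(W); every one is W ⇒ L
n=13: moves to 11(W), 10(W), 9(W), 5(W); every one is W ⇒ L
n=14: can move to 12, which is L ⇒ W
n=15: can move to 13, which is L ⇒ W
n=16: can move to 13, which is L ⇒ W
n=17: can move to 13, which is L ⇒ W
From 17, the L positions reachable in one move are: 13.

Remove 4, leaving 13.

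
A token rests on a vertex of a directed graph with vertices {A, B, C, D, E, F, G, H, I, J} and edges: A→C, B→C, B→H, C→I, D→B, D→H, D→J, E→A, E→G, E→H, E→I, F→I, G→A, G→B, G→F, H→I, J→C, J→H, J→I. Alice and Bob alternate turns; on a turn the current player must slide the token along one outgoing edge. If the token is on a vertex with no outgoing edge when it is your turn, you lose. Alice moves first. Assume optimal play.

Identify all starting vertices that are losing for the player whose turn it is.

Classify positions by backward induction: terminal positions (no move available) are L. From any other position, the mover wins iff some move reaches an L.
Every edge goes from a vertex to one that appears earlier in the order I, C, H, B, J, D, A, F, G, E, so processing vertices in that order labels each vertex after all of its successors.
I: no outgoing edge → L
C: reaches L-position I → W
H: reaches L-position I → W
B: only reaches H(W), C(W), all W → L
J: reaches L-position I → W
D: reaches L-position B → W
A: only reaches C(W), which is W → L
F: reaches L-position I → W
G: reaches L-position A → W
E: reaches L-position A → W
Reading off the rows marked L gives the requested list; there are 3 such vertices.

A, B, I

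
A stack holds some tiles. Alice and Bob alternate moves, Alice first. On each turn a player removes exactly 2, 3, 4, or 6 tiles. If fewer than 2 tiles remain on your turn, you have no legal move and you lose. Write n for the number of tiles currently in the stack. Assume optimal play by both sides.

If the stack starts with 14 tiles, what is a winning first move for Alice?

Build the W/L table. Terminal = L. A non-terminal position is W if it has a move to some L; otherwise it is L.
n=0: no move → L
n=1: no move → L
n=2: →0(L), so W
n=3: →1(L), so W
n=4: →1(L), so W
n=5: →1(L), so W
n=6: →0(L), so W
n=7: →1(L), so W
n=8: →6(W), 5(W), 4(W), 2(W) — all W, so L
n=9: →7(W), 6(W), 5(W), 3(W) — all W, so L
n=10: →8(L), so W
n=11: →9(L), so W
n=12: →9(L), so W
n=13: →9(L), so W
n=14: →8(L), so W
From 14, the L positions reachable in one move are: 8.

Remove 6, leaving 8.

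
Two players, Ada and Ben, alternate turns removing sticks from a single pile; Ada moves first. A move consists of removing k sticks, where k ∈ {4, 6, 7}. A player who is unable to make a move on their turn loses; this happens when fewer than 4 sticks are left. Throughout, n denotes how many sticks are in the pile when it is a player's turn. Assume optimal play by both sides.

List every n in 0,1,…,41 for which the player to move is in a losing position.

0, 1, 2, 3, 11, 12, 13, 14, 22, 23, 24, 25, 33, 34, 35, 36

Compute win/loss labels from the base case upward. A position with no move is L. Any other position is W if it can reach an L in one move, else L.
n=0: no move → L
n=1: no move → L
n=2: no move → L
n=3: no move → L
n=4: →0(L), so W
n=5: →1(L), so W
n=6: →2(L), so W
n=7: →3(L), so W
n=8: →2(L), so W
n=9: →3(L), so W
n=10: →3(L), so W
n=11: →7(W), 5(W), 4(W) — all W, so L
n=12: →8(W), 6(W), 5(W) — all W, so L
n=13: →9(W), 7(W), 6(W) — all W, so L
n=14: →10(W), 8(W), 7(W) — all W, so L
n=15: →11(L), so W
n=16: →12(L), so W
n=17: →13(L), so W
n=18: →14(L), so W
n=19: →13(L), so W
n=20: →14(L), so W
n=21: →14(L), so W
n=22: →18(W), 16(W), 15(W) — all W, so L
n=23: →19(W), 17(W), 16(W) — all W, so L
n=24: →20(W), 18(W), 17(W) — all W, so L
n=25: →21(W), 19(W), 18(W) — all W, so L
n=26: →22(L), so W
n=27: →23(L), so W
n=28: →24(L), so W
n=29: →25(L), so W
n=30: →24(L), so W
n=31: →25(L), so W
n=32: →25(L), so W
n=33: →29(W), 27(W), 26(W) — all W, so L
n=34: →30(W), 28(W), 27(W) — all W, so L
n=35: →31(W), 29(W), 28(W) — all W, so L
n=36: →32(W), 30(W), 29(W) — all W, so L
n=37: →33(L), so W
n=38: →34(L), so W
n=39: →35(L), so W
n=40: →36(L), so W
n=41: →35(L), so W
Reading off the rows marked L gives the requested list; there are 16 such values of n.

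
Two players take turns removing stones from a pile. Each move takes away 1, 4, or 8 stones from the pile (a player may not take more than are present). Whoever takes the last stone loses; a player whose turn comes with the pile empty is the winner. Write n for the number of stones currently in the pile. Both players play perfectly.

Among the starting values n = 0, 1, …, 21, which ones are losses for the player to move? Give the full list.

1, 3, 6, 8, 13, 15, 18, 20

Compute win/loss labels from the base case upward. A position with no move is W. Any other position is W if it can reach an L in one move, else L.
n=0: no move; the opponent has just taken the last stone and therefore loses → W
n=1: the only move is to 0(W), a W ⇒ L
n=2: can move to 1, which is L ⇒ W
n=3: the only move is to 2(W), a W ⇒ L
n=4: can move to 3, which is L ⇒ W
n=5: can move to 1, which is L ⇒ W
n=6: moves to 5(W), 2(W); every one is W ⇒ L
n=7: can move to 6, which is L ⇒ W
n=8: moves to 7(W), 4(W), 0(W); every one is W ⇒ L
n=9: can move to 8, which is L ⇒ W
n=10: can move to 6, which is L ⇒ W
n=11: can move to 3, which is L ⇒ W
n=12: can move to 8, which is L ⇒ W
n=13: moves to 12(W), 9(W), 5(W); every one is W ⇒ L
n=14: can move to 13, which is L ⇒ W
n=15: moves to 14(W), 11(W), 7(W); every one is W ⇒ L
n=16: can move to 15, which is L ⇒ W
n=17: can move to 13, which is L ⇒ W
n=18: moves to 17(W), 14(W), 10(W); every one is W ⇒ L
n=19: can move to 18, which is L ⇒ W
n=20: moves to 19(W), 16(W), 12(W); every one is W ⇒ L
n=21: can move to 20, which is L ⇒ W
Reading off the rows marked L gives the requested list; there are 8 such values of n.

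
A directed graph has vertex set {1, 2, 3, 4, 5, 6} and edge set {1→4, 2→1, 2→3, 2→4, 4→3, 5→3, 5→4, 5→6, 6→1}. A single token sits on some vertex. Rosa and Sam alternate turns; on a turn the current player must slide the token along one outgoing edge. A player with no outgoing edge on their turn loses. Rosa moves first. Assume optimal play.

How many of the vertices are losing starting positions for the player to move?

2

Use the standard recursion: the mover loses at a terminal position; elsewhere, the mover wins exactly when some move hands the opponent an L position.
Every edge goes from a vertex to one that appears earlier in the order 3, 4, 1, 6, 5, 2, so processing vertices in that order labels each vertex after all of its successors.
3: no outgoing edge → L
4: →3(L), so W
1: →4(W) only, which is W, so L
6: →1(L), so W
5: →3(L), so W
2: →1(L), so W
The L vertices are 1, 3; that is 2 in all.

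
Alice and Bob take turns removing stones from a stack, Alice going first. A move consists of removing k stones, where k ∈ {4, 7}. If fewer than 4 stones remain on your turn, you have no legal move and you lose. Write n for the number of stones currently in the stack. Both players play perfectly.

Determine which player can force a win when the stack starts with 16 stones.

Work bottom-up. With no move the player to move loses. Otherwise the position is W if at least one move leads to an L position for the opponent, and L if every move leads to a W.
n=0: no move → L
n=1: no move → L
n=2: no move → L
n=3: no move → L
n=4: →0(L), so W
n=5: →1(L), so W
n=6: →2(L), so W
n=7: →3(L), so W
n=8: →1(L), so W
n=9: →2(L), so W
n=10: →3(L), so W
n=11: →7(W), 4(W) — all W, so L
n=12: →8(W), 5(W) — all W, so L
n=13: →9(W), 6(W) — all W, so L
n=14: →10(W), 7(W) — all W, so L
n=15: →11(L), so W
n=16: →12(L), so W
From 16 Alice can remove 4, leaving 12, reaching an L position.

Alice wins.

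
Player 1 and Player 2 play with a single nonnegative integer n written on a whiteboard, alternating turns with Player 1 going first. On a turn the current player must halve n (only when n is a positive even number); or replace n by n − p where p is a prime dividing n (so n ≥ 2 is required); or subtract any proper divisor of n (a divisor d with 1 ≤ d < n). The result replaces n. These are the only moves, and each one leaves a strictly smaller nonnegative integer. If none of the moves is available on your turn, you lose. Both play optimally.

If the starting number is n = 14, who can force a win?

Player 2 wins.

Classify positions by backward induction: terminal positions (no move available) are L. From any other position, the mover wins iff some move reaches an L.
n=0: no move → L
n=1: no move → L
n=2: reaches L-position 0 → W
n=3: reaches L-position 0 → W
n=4: only reaches 2(W), 3(W), all W → L
n=5: reaches L-position 0 → W
n=6: reaches L-position 4 → W
n=7: reaches L-position 0 → W
n=8: reaches L-position 4 → W
n=9: only reaches 6(W), 8(W), all W → L
n=10: reaches L-position 9 → W
n=11: reaches L-position 0 → W
n=12: reaches L-position 9 → W
n=13: reaches L-position 0 → W
n=14: only reaches 7(W), 12(W), 13(W), all W → L
Every move from 14 reaches a W position, so the mover loses.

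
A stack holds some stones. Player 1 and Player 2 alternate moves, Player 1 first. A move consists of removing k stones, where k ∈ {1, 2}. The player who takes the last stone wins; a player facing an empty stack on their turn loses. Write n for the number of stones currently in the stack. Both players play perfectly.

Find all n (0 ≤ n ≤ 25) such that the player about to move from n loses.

Label each position W (a win for the player to move) or L (a loss). A position with no legal move is L; any other position is W exactly when some move reaches an L, and L when every move reaches a W.
n=0: no move → L
n=1: →0(L), so W
n=2: →0(L), so W
n=3: →2(W), 1(W) — all W, so L
n=4: →3(L), so W
n=5: →3(L), so W
n=6: →5(W), 4(W) — all W, so L
n=7: →6(L), so W
n=8: →6(L), so W
n=9: →8(W), 7(W) — all W, so L
n=10: →9(L), so W
n=11: →9(L), so W
n=12: →11(W), 10(W) — all W, so L
n=13: →12(L), so W
n=14: →12(L), so W
n=15: →14(W), 13(W) — all W, so L
n=16: →15(L), so W
n=17: →15(L), so W
n=18: →17(W), 16(W) — all W, so L
n=19: →18(L), so W
n=20: →18(L), so W
n=21: →20(W), 19(W) — all W, so L
n=22: →21(L), so W
n=23: →21(L), so W
n=24: →23(W), 22(W) — all W, so L
n=25: →24(L), so W
The losing starting values of n are exactly the entries labelled L in this table (9 of them).

0, 3, 6, 9, 12, 15, 18, 21, 24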